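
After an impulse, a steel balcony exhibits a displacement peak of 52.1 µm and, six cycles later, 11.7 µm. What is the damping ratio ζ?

0.0396

Logarithmic decrement δ = (1/n)·ln(x₀/x_n) = (1/6)·ln(52.1/11.7) = (1/6)·ln(4.453) = 0.2489.
ζ = δ/√(4π² + δ²) = 0.2489/√(39.48 + 0.0620) = 0.2489/6.288 = 0.03959.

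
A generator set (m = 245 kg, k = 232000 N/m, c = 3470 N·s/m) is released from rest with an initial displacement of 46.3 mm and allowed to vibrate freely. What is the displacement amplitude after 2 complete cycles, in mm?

ζ = c/(2√(km)) = 3470/(2√(232000 × 245)) = 3470/15080 = 0.2301.
Logarithmic decrement δ = 2πζ/√(1 − ζ²) = 2π × 0.2301/√(1 − 0.0530) = 1.486.
After n cycles, x_n/x₀ = e^(−nδ), so x_2 = 46.3 × e^(−2 × 1.486) = 46.3 × 0.05122 = 2.371 mm.

2.37 mm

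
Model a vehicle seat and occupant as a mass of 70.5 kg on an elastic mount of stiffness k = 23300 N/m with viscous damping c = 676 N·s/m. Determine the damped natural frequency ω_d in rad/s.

17.5 rad/s

ω_n = √(k/m) = √(23300/70.5) = 18.18 rad/s.
Critical damping c_c = 2√(k·m) = 2√(23300 × 70.5) = 2563 N·s/m, so ζ = c/c_c = 676/2563 = 0.2637.
ω_d = ω_n√(1 − ζ²) = 18.18 × √(1 − 0.0695) = 17.54 rad/s.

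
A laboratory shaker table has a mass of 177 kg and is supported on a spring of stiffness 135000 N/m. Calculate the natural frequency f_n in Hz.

4.40 Hz

ω_n = √(k/m) = √(135000/177) = √762.7 = 27.62 rad/s.
f_n = ω_n/(2π) = 27.62/6.283 = 4.395 Hz.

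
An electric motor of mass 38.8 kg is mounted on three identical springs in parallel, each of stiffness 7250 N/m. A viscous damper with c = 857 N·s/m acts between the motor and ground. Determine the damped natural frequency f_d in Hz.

Parallel springs add: k_eq = 3 × 7250 = 21750 N/m.
ω_n = √(k_eq/m) = √(21750/38.8) = 23.68 rad/s.
Critical damping c_c = 2√(k_eq·m) = 2√(21750 × 38.8) = 1837 N·s/m, so ζ = c/c_c = 857/1837 = 0.4665.
ω_d = ω_n√(1 − ζ²) = 23.68 × √(1 − 0.218) = 20.94 rad/s.
f_d = ω_d/(2π) = 3.333 Hz.

3.33 Hz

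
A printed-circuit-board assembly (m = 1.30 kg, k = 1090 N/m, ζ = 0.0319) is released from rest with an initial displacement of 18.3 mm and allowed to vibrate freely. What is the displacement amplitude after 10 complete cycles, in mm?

Logarithmic decrement δ = 2πζ/√(1 − ζ²) = 2π × 0.03190/√(1 − 0.00102) = 0.2005.
After n cycles, x_n/x₀ = e^(−nδ), so x_10 = 18.3 × e^(−10 × 0.2005) = 18.3 × 0.1346 = 2.463 mm.

2.46 mm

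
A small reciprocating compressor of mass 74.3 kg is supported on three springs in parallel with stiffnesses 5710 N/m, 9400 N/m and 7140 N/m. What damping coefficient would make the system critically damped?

Parallel springs add: k_eq = 5710 + 9400 + 7140 = 22250 N/m.
c_c = 2√(k_eq·m) = 2√(22250 × 74.3) = 2 × 1286 = 2572 N·s/m.

2570 N·s/m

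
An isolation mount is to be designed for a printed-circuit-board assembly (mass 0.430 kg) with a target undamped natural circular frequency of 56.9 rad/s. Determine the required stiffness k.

1390 N/m

k = m·ω_n² = 0.430 × 56.90² = 0.430 × 3238 = 1392 N/m.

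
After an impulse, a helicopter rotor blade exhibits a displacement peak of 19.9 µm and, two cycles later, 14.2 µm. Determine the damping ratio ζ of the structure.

Logarithmic decrement δ = (1/n)·ln(x₀/x_n) = (1/2)·ln(19.9/14.2) = (1/2)·ln(1.401) = 0.1687.
ζ = δ/√(4π² + δ²) = 0.1687/√(39.48 + 0.0285) = 0.1687/6.285 = 0.02685.

0.0268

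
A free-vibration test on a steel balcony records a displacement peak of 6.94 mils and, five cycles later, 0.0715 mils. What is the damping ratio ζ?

Logarithmic decrement δ = (1/n)·ln(x₀/x_n) = (1/5)·ln(6.94/0.0715) = (1/5)·ln(97.06) = 0.9151.
ζ = δ/√(4π² + δ²) = 0.9151/√(39.48 + 0.837) = 0.9151/6.349 = 0.1441.

0.144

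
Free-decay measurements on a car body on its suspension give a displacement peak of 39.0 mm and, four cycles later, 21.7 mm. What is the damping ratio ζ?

Logarithmic decrement δ = (1/n)·ln(x₀/x_n) = (1/4)·ln(39.0/21.7) = (1/4)·ln(1.797) = 0.1466.
ζ = δ/√(4π² + δ²) = 0.1466/√(39.48 + 0.0215) = 0.1466/6.285 = 0.02332.

0.0233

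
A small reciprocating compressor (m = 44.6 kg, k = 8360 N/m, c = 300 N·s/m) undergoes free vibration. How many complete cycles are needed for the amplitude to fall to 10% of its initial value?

2 cycles

ζ = c/(2√(km)) = 300/(2√(8360 × 44.6)) = 300/1221 = 0.2457.
Logarithmic decrement δ = 2πζ/√(1 − ζ²) = 2π × 0.2457/√(1 − 0.0603) = 1.592.
x_n/x₀ = e^(−nδ) ≤ 0.1; take ln: n ≥ ln(1/0.1)/δ = 2.303/1.592 = 1.446.
So 2 complete cycles are required.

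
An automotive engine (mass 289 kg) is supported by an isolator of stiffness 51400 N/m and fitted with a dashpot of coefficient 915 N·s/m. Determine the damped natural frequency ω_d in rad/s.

ω_n = √(k/m) = √(51400/289) = 13.34 rad/s.
Critical damping c_c = 2√(k·m) = 2√(51400 × 289) = 7708 N·s/m, so ζ = c/c_c = 915/7708 = 0.1187.
ω_d = ω_n√(1 − ζ²) = 13.34 × √(1 − 0.0141) = 13.24 rad/s.

13.2 rad/s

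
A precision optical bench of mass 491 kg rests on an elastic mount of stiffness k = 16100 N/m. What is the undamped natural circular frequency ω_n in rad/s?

ω_n = √(k/m) = √(16100/491) = √32.79 = 5.726 rad/s.

5.73 rad/s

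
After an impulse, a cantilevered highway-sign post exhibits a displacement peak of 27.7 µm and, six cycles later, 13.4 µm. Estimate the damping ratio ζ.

0.0193

Logarithmic decrement δ = (1/n)·ln(x₀/x_n) = (1/6)·ln(27.7/13.4) = (1/6)·ln(2.067) = 0.1210.
ζ = δ/√(4π² + δ²) = 0.1210/√(39.48 + 0.0146) = 0.1210/6.284 = 0.01926.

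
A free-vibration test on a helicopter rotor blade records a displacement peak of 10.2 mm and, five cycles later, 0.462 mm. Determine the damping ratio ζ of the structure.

Logarithmic decrement δ = (1/n)·ln(x₀/x_n) = (1/5)·ln(10.2/0.462) = (1/5)·ln(22.08) = 0.6189.
ζ = δ/√(4π² + δ²) = 0.6189/√(39.48 + 0.383) = 0.6189/6.314 = 0.09803.

0.0980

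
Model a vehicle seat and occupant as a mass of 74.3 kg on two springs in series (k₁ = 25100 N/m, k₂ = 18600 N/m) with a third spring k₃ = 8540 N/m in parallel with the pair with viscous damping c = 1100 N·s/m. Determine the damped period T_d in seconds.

Series pair: k_s = k₁k₂/(k₁+k₂) = (25100)(18600)/(25100 + 18600) = 10680 N/m. In parallel with k₃: k_eq = 10680 + 8540 = 19220 N/m.
ω_n = √(k_eq/m) = √(19220/74.3) = 16.08 rad/s.
Critical damping c_c = 2√(k_eq·m) = 2√(19220 × 74.3) = 2390 N·s/m, so ζ = c/c_c = 1100/2390 = 0.4602.
ω_d = ω_n√(1 − ζ²) = 16.08 × √(1 − 0.212) = 14.28 rad/s.
T_d = 2π/ω_d = 0.4400 s.

0.440 s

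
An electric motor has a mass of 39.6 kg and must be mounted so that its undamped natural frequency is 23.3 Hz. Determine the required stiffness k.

ω_n = 2πf_n = 2π × 23.3 = 146.4 rad/s.
k = m·ω_n² = 39.6 × 146.4² = 39.6 × 21430 = 848700 N/m.

849000 N/m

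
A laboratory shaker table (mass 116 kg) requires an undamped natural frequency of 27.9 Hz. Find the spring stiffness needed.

3560000 N/m

ω_n = 2πf_n = 2π × 27.9 = 175.3 rad/s.
k = m·ω_n² = 116 × 175.3² = 116 × 30730 = 3565000 N/m.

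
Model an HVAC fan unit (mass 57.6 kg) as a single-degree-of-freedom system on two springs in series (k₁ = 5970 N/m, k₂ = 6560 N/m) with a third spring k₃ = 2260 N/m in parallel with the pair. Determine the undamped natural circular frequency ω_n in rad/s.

9.67 rad/s

Series pair: k_s = k₁k₂/(k₁+k₂) = (5970)(6560)/(5970 + 6560) = 3126 N/m. In parallel with k₃: k_eq = 3126 + 2260 = 5386 N/m.
ω_n = √(k_eq/m) = √(5386/57.6) = √93.50 = 9.669 rad/s.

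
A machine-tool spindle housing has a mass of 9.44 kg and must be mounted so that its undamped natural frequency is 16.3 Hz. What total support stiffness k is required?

99000 N/m

ω_n = 2πf_n = 2π × 16.3 = 102.4 rad/s.
k = m·ω_n² = 9.44 × 102.4² = 9.44 × 10490 = 99020 N/m.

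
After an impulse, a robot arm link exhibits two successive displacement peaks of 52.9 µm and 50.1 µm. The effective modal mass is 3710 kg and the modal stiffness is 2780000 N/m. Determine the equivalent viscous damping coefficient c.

1760 N·s/m

Logarithmic decrement δ = (1/n)·ln(x₀/x_n) = (1/1)·ln(52.9/50.1) = (1/1)·ln(1.056) = 0.05438.
ζ = δ/√(4π² + δ²) = 0.05438/√(39.48 + 0.00296) = 0.05438/6.283 = 0.008655.
c = ζ · 2√(km) = 0.008655 × 2√(2780000 × 3710) = 0.008655 × 203100 = 1758 N·s/m.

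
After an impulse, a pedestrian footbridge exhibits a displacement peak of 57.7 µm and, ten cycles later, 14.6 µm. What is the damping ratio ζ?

Logarithmic decrement δ = (1/n)·ln(x₀/x_n) = (1/10)·ln(57.7/14.6) = (1/10)·ln(3.952) = 0.1374.
ζ = δ/√(4π² + δ²) = 0.1374/√(39.48 + 0.0189) = 0.1374/6.285 = 0.02187.

0.0219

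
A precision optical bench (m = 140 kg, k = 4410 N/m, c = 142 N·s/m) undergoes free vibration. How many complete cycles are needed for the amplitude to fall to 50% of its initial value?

2 cycles

ζ = c/(2√(km)) = 142/(2√(4410 × 140)) = 142/1571 = 0.09036.
Logarithmic decrement δ = 2πζ/√(1 − ζ²) = 2π × 0.09036/√(1 − 0.00816) = 0.5701.
x_n/x₀ = e^(−nδ) ≤ 0.5; take ln: n ≥ ln(1/0.5)/δ = 0.6931/0.5701 = 1.216.
So 2 complete cycles are required.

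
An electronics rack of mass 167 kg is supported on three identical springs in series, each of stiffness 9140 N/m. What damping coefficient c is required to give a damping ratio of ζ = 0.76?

Series springs: 1/k_eq = 3/9140, so k_eq = 9140/3 = 3047 N/m.
c_c = 2√(k_eq·m) = 2√(3047 × 167) = 1427 N·s/m.
c = ζ·c_c = 0.76 × 1427 = 1084 N·s/m.

1080 N·s/m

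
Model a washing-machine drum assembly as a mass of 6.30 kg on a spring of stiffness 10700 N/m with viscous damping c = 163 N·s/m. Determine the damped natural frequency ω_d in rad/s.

ω_n = √(k/m) = √(10700/6.30) = 41.21 rad/s.
Critical damping c_c = 2√(k·m) = 2√(10700 × 6.30) = 519.3 N·s/m, so ζ = c/c_c = 163/519.3 = 0.3139.
ω_d = ω_n√(1 − ζ²) = 41.21 × √(1 − 0.0985) = 39.13 rad/s.

39.1 rad/s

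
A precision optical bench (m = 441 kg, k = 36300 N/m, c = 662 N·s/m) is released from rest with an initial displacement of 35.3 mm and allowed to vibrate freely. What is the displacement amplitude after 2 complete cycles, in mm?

12.4 mm

ζ = c/(2√(km)) = 662/(2√(36300 × 441)) = 662/8002 = 0.08273.
Logarithmic decrement δ = 2πζ/√(1 − ζ²) = 2π × 0.08273/√(1 − 0.00684) = 0.5216.
After n cycles, x_n/x₀ = e^(−nδ), so x_2 = 35.3 × e^(−2 × 0.5216) = 35.3 × 0.3523 = 12.44 mm.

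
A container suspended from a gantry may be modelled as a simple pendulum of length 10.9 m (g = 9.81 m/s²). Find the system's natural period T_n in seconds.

For a simple pendulum ω_n = √(g/L) = √(9.81/10.9) = √0.9000 = 0.9487 rad/s.
T_n = 2π/ω_n = 6.283/0.9487 = 6.623 s.

6.62 s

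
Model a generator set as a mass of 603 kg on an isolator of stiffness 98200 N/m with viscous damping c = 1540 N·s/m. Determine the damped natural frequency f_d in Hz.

2.02 Hz

ω_n = √(k/m) = √(98200/603) = 12.76 rad/s.
Critical damping c_c = 2√(k·m) = 2√(98200 × 603) = 15390 N·s/m, so ζ = c/c_c = 1540/15390 = 0.1001.
ω_d = ω_n√(1 − ζ²) = 12.76 × √(1 − 0.0100) = 12.70 rad/s.
f_d = ω_d/(2π) = 2.021 Hz.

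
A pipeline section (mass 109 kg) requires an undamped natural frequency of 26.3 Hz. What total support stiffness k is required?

2980000 N/m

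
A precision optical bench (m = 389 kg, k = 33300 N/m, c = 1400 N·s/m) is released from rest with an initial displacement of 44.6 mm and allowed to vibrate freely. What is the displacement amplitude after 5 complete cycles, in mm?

ζ = c/(2√(km)) = 1400/(2√(33300 × 389)) = 1400/7198 = 0.1945.
Logarithmic decrement δ = 2πζ/√(1 − ζ²) = 2π × 0.1945/√(1 − 0.0378) = 1.246.
After n cycles, x_n/x₀ = e^(−nδ), so x_5 = 44.6 × e^(−5 × 1.246) = 44.6 × 0.001971 = 0.08792 mm.

0.0879 mm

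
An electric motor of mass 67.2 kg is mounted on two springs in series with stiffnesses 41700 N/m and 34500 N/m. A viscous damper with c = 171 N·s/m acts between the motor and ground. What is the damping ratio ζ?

0.0759

Series springs: 1/k_eq = 1/41700 + 1/34500 = 5.297×10^-5, so k_eq = 18880 N/m.
ω_n = √(k_eq/m) = √(18880/67.2) = 16.76 rad/s.
Critical damping c_c = 2√(k_eq·m) = 2√(18880 × 67.2) = 2253 N·s/m, so ζ = c/c_c = 171/2253 = 0.07591.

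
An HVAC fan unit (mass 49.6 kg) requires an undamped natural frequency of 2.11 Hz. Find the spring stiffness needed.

ω_n = 2πf_n = 2π × 2.11 = 13.26 rad/s.
k = m·ω_n² = 49.6 × 13.26² = 49.6 × 175.8 = 8718 N/m.

8720 N/m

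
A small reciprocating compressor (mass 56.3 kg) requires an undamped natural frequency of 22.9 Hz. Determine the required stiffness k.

1170000 N/m

ω_n = 2πf_n = 2π × 22.9 = 143.9 rad/s.
k = m·ω_n² = 56.3 × 143.9² = 56.3 × 20700 = 1166000 N/m.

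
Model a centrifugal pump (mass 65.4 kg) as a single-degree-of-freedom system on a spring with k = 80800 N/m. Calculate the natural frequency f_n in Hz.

5.59 Hz

ω_n = √(k/m) = √(80800/65.4) = √1235 = 35.15 rad/s.
f_n = ω_n/(2π) = 35.15/6.283 = 5.594 Hz.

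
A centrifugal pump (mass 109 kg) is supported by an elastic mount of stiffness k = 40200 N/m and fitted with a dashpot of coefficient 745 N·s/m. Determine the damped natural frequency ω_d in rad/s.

ω_n = √(k/m) = √(40200/109) = 19.20 rad/s.
Critical damping c_c = 2√(k·m) = 2√(40200 × 109) = 4187 N·s/m, so ζ = c/c_c = 745/4187 = 0.1780.
ω_d = ω_n√(1 − ζ²) = 19.20 × √(1 − 0.0317) = 18.90 rad/s.

18.9 rad/s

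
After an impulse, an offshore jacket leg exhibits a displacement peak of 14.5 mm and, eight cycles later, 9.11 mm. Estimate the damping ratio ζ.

0.00925

Logarithmic decrement δ = (1/n)·ln(x₀/x_n) = (1/8)·ln(14.5/9.11) = (1/8)·ln(1.592) = 0.05810.
ζ = δ/√(4π² + δ²) = 0.05810/√(39.48 + 0.00338) = 0.05810/6.283 = 0.009246.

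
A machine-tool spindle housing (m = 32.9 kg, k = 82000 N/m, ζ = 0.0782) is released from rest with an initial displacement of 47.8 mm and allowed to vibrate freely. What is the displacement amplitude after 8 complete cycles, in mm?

Logarithmic decrement δ = 2πζ/√(1 − ζ²) = 2π × 0.07820/√(1 − 0.00612) = 0.4929.
After n cycles, x_n/x₀ = e^(−nδ), so x_8 = 47.8 × e^(−8 × 0.4929) = 47.8 × 0.01939 = 0.9270 mm.

0.927 mm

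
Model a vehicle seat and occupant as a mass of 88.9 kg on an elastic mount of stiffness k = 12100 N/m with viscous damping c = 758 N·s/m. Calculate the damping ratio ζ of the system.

0.365

ω_n = √(k/m) = √(12100/88.9) = 11.67 rad/s.
Critical damping c_c = 2√(k·m) = 2√(12100 × 88.9) = 2074 N·s/m, so ζ = c/c_c = 758/2074 = 0.3654.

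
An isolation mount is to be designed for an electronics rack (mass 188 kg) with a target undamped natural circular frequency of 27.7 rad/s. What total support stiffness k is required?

144000 N/m

k = m·ω_n² = 188 × 27.70² = 188 × 767.3 = 144300 N/m.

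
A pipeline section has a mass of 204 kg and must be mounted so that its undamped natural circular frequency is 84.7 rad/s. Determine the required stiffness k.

k = m·ω_n² = 204 × 84.70² = 204 × 7174 = 1464000 N/m.

1460000 N/m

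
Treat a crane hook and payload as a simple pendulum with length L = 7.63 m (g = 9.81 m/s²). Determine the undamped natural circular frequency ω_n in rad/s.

1.13 rad/s

For a simple pendulum ω_n = √(g/L) = √(9.81/7.63) = √1.286 = 1.134 rad/s.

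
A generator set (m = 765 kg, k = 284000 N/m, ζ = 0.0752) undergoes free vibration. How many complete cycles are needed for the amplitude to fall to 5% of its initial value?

7 cycles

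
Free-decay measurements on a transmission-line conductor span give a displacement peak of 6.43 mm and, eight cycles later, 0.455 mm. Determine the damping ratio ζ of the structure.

0.0526

Logarithmic decrement δ = (1/n)·ln(x₀/x_n) = (1/8)·ln(6.43/0.455) = (1/8)·ln(14.13) = 0.3311.
ζ = δ/√(4π² + δ²) = 0.3311/√(39.48 + 0.110) = 0.3311/6.292 = 0.05262.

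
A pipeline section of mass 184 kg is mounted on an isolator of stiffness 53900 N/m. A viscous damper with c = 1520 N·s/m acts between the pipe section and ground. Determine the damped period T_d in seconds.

0.378 s

ω_n = √(k/m) = √(53900/184) = 17.12 rad/s.
Critical damping c_c = 2√(k·m) = 2√(53900 × 184) = 6298 N·s/m, so ζ = c/c_c = 1520/6298 = 0.2413.
ω_d = ω_n√(1 − ζ²) = 17.12 × √(1 − 0.0582) = 16.61 rad/s.
T_d = 2π/ω_d = 0.3783 s.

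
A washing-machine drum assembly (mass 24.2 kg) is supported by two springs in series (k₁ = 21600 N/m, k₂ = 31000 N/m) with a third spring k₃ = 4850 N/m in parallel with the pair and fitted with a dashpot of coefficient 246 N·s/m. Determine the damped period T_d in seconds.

Series pair: k_s = k₁k₂/(k₁+k₂) = (21600)(31000)/(21600 + 31000) = 12730 N/m. In parallel with k₃: k_eq = 12730 + 4850 = 17580 N/m.
ω_n = √(k_eq/m) = √(17580/24.2) = 26.95 rad/s.
Critical damping c_c = 2√(k_eq·m) = 2√(17580 × 24.2) = 1305 N·s/m, so ζ = c/c_c = 246/1305 = 0.1886.
ω_d = ω_n√(1 − ζ²) = 26.95 × √(1 − 0.0356) = 26.47 rad/s.
T_d = 2π/ω_d = 0.2374 s.

0.237 s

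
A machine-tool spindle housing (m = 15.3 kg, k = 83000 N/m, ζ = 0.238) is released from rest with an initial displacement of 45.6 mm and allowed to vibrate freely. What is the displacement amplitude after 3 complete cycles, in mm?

0.450 mm

Logarithmic decrement δ = 2πζ/√(1 − ζ²) = 2π × 0.2380/√(1 − 0.0566) = 1.540.
After n cycles, x_n/x₀ = e^(−nδ), so x_3 = 45.6 × e^(−3 × 1.540) = 45.6 × 0.009863 = 0.4498 mm.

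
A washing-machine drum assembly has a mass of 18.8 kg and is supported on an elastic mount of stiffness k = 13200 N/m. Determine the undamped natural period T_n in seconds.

ω_n = √(k/m) = √(13200/18.8) = √702.1 = 26.50 rad/s.
T_n = 2π/ω_n = 6.283/26.50 = 0.2371 s.

0.237 s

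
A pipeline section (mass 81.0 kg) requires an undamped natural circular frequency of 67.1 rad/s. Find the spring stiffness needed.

365000 N/m

k = m·ω_n² = 81.0 × 67.10² = 81.0 × 4502 = 364700 N/m.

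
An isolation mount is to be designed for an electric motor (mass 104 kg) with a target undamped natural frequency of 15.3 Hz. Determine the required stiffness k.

961000 N/m

ω_n = 2πf_n = 2π × 15.3 = 96.13 rad/s.
k = m·ω_n² = 104 × 96.13² = 104 × 9242 = 961100 N/m.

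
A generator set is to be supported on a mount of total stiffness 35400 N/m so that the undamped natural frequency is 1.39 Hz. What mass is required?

464 kg

ω_n = 2πf_n = 2π × 1.39 = 8.734 rad/s.
m = k/ω_n² = 35400/8.734² = 35400/76.28 = 464.1 kg.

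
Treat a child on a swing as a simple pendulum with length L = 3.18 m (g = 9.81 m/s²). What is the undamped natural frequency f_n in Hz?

0.280 Hz

For a simple pendulum ω_n = √(g/L) = √(9.81/3.18) = √3.085 = 1.756 rad/s.
f_n = ω_n/(2π) = 1.756/6.283 = 0.2795 Hz.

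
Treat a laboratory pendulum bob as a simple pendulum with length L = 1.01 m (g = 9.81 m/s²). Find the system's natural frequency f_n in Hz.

0.496 Hz

For a simple pendulum ω_n = √(g/L) = √(9.81/1.01) = √9.713 = 3.117 rad/s.
f_n = ω_n/(2π) = 3.117/6.283 = 0.4960 Hz.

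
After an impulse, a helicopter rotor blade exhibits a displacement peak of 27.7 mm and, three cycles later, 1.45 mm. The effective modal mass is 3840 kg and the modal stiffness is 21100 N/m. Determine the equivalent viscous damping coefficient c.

2780 N·s/m

Logarithmic decrement δ = (1/n)·ln(x₀/x_n) = (1/3)·ln(27.7/1.45) = (1/3)·ln(19.10) = 0.9833.
ζ = δ/√(4π² + δ²) = 0.9833/√(39.48 + 0.967) = 0.9833/6.360 = 0.1546.
c = ζ · 2√(km) = 0.1546 × 2√(21100 × 3840) = 0.1546 × 18000 = 2783 N·s/m.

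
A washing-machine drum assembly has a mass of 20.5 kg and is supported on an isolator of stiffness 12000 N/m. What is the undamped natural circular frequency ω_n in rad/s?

24.2 rad/s

ω_n = √(k/m) = √(12000/20.5) = √585.4 = 24.19 rad/s.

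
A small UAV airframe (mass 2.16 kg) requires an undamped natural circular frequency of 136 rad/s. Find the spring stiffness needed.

k = m·ω_n² = 2.16 × 136.0² = 2.16 × 18500 = 39950 N/m.

40000 N/m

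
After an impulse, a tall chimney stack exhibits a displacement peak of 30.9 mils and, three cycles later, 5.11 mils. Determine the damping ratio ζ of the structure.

0.0950

Logarithmic decrement δ = (1/n)·ln(x₀/x_n) = (1/3)·ln(30.9/5.11) = (1/3)·ln(6.047) = 0.5999.
ζ = δ/√(4π² + δ²) = 0.5999/√(39.48 + 0.360) = 0.5999/6.312 = 0.09504.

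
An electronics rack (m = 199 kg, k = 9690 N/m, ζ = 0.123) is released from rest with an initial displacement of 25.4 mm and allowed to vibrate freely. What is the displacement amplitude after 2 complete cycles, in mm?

5.35 mm

Logarithmic decrement δ = 2πζ/√(1 − ζ²) = 2π × 0.1230/√(1 − 0.0151) = 0.7787.
After n cycles, x_n/x₀ = e^(−nδ), so x_2 = 25.4 × e^(−2 × 0.7787) = 25.4 × 0.2107 = 5.351 mm.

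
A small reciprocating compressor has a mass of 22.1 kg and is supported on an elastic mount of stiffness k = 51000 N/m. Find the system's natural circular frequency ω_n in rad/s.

48.0 rad/s

ω_n = √(k/m) = √(51000/22.1) = √2308 = 48.04 rad/s.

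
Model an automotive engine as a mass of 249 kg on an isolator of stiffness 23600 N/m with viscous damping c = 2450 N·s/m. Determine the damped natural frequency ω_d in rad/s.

ω_n = √(k/m) = √(23600/249) = 9.735 rad/s.
Critical damping c_c = 2√(k·m) = 2√(23600 × 249) = 4848 N·s/m, so ζ = c/c_c = 2450/4848 = 0.5053.
ω_d = ω_n√(1 − ζ²) = 9.735 × √(1 − 0.255) = 8.401 rad/s.

8.40 rad/s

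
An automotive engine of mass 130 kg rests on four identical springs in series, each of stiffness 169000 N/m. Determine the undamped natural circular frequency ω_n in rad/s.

Series springs: 1/k_eq = 4/169000, so k_eq = 169000/4 = 42250 N/m.
ω_n = √(k_eq/m) = √(42250/130) = √325.0 = 18.03 rad/s.

18.0 rad/s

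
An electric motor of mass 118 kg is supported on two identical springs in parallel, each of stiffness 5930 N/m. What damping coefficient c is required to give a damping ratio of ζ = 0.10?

Parallel springs add: k_eq = 2 × 5930 = 11860 N/m.
c_c = 2√(k_eq·m) = 2√(11860 × 118) = 2366 N·s/m.
c = ζ·c_c = 0.10 × 2366 = 236.6 N·s/m.

237 N·s/m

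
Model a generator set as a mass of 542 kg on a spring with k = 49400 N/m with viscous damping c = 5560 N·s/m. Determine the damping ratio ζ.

ω_n = √(k/m) = √(49400/542) = 9.547 rad/s.
Critical damping c_c = 2√(k·m) = 2√(49400 × 542) = 10350 N·s/m, so ζ = c/c_c = 5560/10350 = 0.5373.

0.537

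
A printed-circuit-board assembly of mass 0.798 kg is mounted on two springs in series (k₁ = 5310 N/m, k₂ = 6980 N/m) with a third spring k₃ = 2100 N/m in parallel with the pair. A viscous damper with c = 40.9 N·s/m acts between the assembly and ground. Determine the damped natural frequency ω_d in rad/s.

75.9 rad/s

Series pair: k_s = k₁k₂/(k₁+k₂) = (5310)(6980)/(5310 + 6980) = 3016 N/m. In parallel with k₃: k_eq = 3016 + 2100 = 5116 N/m.
ω_n = √(k_eq/m) = √(5116/0.798) = 80.07 rad/s.
Critical damping c_c = 2√(k_eq·m) = 2√(5116 × 0.798) = 127.8 N·s/m, so ζ = c/c_c = 40.9/127.8 = 0.3201.
ω_d = ω_n√(1 − ζ²) = 80.07 × √(1 − 0.102) = 75.86 rad/s.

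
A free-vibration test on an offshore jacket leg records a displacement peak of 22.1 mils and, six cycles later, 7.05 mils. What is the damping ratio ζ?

0.0303

Logarithmic decrement δ = (1/n)·ln(x₀/x_n) = (1/6)·ln(22.1/7.05) = (1/6)·ln(3.135) = 0.1904.
ζ = δ/√(4π² + δ²) = 0.1904/√(39.48 + 0.0363) = 0.1904/6.286 = 0.03029.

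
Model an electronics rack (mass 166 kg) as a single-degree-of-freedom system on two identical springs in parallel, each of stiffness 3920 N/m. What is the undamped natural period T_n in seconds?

0.914 s

Parallel springs add: k_eq = 2 × 3920 = 7840 N/m.
ω_n = √(k_eq/m) = √(7840/166) = √47.23 = 6.872 rad/s.
T_n = 2π/ω_n = 6.283/6.872 = 0.9143 s.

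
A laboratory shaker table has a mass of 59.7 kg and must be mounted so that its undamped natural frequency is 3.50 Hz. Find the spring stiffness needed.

ω_n = 2πf_n = 2π × 3.50 = 21.99 rad/s.
k = m·ω_n² = 59.7 × 21.99² = 59.7 × 483.6 = 28870 N/m.

28900 N/m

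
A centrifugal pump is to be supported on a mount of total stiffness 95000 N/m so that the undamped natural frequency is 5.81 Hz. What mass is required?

71.3 kg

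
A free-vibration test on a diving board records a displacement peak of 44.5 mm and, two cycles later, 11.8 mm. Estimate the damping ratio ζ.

0.105

Logarithmic decrement δ = (1/n)·ln(x₀/x_n) = (1/2)·ln(44.5/11.8) = (1/2)·ln(3.771) = 0.6637.
ζ = δ/√(4π² + δ²) = 0.6637/√(39.48 + 0.440) = 0.6637/6.318 = 0.1050.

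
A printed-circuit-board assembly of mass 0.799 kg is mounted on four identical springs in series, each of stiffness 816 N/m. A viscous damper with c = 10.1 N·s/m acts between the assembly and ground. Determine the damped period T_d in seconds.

Series springs: 1/k_eq = 4/816, so k_eq = 816/4 = 204.0 N/m.
ω_n = √(k_eq/m) = √(204.0/0.799) = 15.98 rad/s.
Critical damping c_c = 2√(k_eq·m) = 2√(204.0 × 0.799) = 25.53 N·s/m, so ζ = c/c_c = 10.1/25.53 = 0.3956.
ω_d = ω_n√(1 − ζ²) = 15.98 × √(1 − 0.156) = 14.68 rad/s.
T_d = 2π/ω_d = 0.4281 s.

0.428 s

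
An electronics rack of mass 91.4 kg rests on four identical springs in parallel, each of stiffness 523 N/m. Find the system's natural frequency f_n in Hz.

0.761 Hz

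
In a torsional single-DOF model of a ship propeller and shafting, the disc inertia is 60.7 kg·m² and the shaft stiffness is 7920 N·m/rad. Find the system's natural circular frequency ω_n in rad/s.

11.4 rad/s

ω_n = √(k_t/J) = √(7920/60.7) = √130.5 = 11.42 rad/s.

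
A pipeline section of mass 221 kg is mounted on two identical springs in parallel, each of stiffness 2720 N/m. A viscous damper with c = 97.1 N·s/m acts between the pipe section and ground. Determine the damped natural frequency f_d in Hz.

0.789 Hz

Parallel springs add: k_eq = 2 × 2720 = 5440 N/m.
ω_n = √(k_eq/m) = √(5440/221) = 4.961 rad/s.
Critical damping c_c = 2√(k_eq·m) = 2√(5440 × 221) = 2193 N·s/m, so ζ = c/c_c = 97.1/2193 = 0.04428.
ω_d = ω_n√(1 − ζ²) = 4.961 × √(1 − 0.00196) = 4.957 rad/s.
f_d = ω_d/(2π) = 0.7889 Hz.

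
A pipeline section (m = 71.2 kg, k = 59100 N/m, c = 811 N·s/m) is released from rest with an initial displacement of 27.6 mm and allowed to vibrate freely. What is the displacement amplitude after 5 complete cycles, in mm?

ζ = c/(2√(km)) = 811/(2√(59100 × 71.2)) = 811/4103 = 0.1977.
Logarithmic decrement δ = 2πζ/√(1 − ζ²) = 2π × 0.1977/√(1 − 0.0391) = 1.267.
After n cycles, x_n/x₀ = e^(−nδ), so x_5 = 27.6 × e^(−5 × 1.267) = 27.6 × 0.001773 = 0.04893 mm.

0.0489 mm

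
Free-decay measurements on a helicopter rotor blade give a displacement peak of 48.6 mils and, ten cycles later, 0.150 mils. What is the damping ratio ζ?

Logarithmic decrement δ = (1/n)·ln(x₀/x_n) = (1/10)·ln(48.6/0.150) = (1/10)·ln(324.0) = 0.5781.
ζ = δ/√(4π² + δ²) = 0.5781/√(39.48 + 0.334) = 0.5781/6.310 = 0.09162.

0.0916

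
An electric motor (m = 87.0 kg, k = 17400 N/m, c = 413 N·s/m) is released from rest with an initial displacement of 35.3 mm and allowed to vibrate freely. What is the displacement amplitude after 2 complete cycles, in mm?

4.16 mm

ζ = c/(2√(km)) = 413/(2√(17400 × 87.0)) = 413/2461 = 0.1678.
Logarithmic decrement δ = 2πζ/√(1 − ζ²) = 2π × 0.1678/√(1 − 0.0282) = 1.070.
After n cycles, x_n/x₀ = e^(−nδ), so x_2 = 35.3 × e^(−2 × 1.070) = 35.3 × 0.1177 = 4.156 mm.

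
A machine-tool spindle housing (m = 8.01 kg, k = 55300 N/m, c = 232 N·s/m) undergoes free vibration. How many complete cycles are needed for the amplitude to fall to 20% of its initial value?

2 cycles

ζ = c/(2√(km)) = 232/(2√(55300 × 8.01)) = 232/1331 = 0.1743.
Logarithmic decrement δ = 2πζ/√(1 − ζ²) = 2π × 0.1743/√(1 − 0.0304) = 1.112.
x_n/x₀ = e^(−nδ) ≤ 0.2; take ln: n ≥ ln(1/0.2)/δ = 1.609/1.112 = 1.447.
So 2 complete cycles are required.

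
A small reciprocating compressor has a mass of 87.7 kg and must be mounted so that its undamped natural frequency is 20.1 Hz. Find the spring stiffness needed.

ω_n = 2πf_n = 2π × 20.1 = 126.3 rad/s.
k = m·ω_n² = 87.7 × 126.3² = 87.7 × 15950 = 1399000 N/m.

1400000 N/m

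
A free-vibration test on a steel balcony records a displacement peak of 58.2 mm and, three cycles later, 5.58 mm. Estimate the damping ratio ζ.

Logarithmic decrement δ = (1/n)·ln(x₀/x_n) = (1/3)·ln(58.2/5.58) = (1/3)·ln(10.43) = 0.7816.
ζ = δ/√(4π² + δ²) = 0.7816/√(39.48 + 0.611) = 0.7816/6.332 = 0.1234.

0.123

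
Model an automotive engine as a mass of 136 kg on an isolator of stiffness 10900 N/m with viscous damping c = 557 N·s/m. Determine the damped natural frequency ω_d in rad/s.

8.72 rad/s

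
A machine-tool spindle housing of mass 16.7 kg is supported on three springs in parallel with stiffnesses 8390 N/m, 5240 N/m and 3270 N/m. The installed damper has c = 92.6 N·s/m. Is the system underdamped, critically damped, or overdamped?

Parallel springs add: k_eq = 8390 + 5240 + 3270 = 16900 N/m.
c_c = 2√(k_eq·m) = 1063 N·s/m; ζ = c/c_c = 92.6/1063 = 0.0872.
Since ζ < 1 the system is underdamped.

underdamped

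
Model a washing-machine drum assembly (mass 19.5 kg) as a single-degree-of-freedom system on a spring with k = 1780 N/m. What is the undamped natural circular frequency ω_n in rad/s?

ω_n = √(k/m) = √(1780/19.5) = √91.28 = 9.554 rad/s.

9.55 rad/s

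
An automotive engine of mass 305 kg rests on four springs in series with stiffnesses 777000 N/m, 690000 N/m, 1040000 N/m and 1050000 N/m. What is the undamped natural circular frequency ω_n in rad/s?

26.6 rad/s

Series springs: 1/k_eq = 1/777000 + 1/690000 + 1/1040000 + 1/1050000 = 4.650×10^-6, so k_eq = 215000 N/m.
ω_n = √(k_eq/m) = √(215000/305) = √705.1 = 26.55 rad/s.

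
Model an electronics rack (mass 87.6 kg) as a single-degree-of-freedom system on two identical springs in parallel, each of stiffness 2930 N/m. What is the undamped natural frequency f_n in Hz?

Parallel springs add: k_eq = 2 × 2930 = 5860 N/m.
ω_n = √(k_eq/m) = √(5860/87.6) = √66.89 = 8.179 rad/s.
f_n = ω_n/(2π) = 8.179/6.283 = 1.302 Hz.

1.30 Hz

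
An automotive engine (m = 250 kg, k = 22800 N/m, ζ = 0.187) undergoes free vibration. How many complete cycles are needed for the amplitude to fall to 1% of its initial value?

Logarithmic decrement δ = 2πζ/√(1 − ζ²) = 2π × 0.1870/√(1 − 0.0350) = 1.196.
x_n/x₀ = e^(−nδ) ≤ 0.01; take ln: n ≥ ln(1/0.01)/δ = 4.605/1.196 = 3.850.
So 4 complete cycles are required.

4 cycles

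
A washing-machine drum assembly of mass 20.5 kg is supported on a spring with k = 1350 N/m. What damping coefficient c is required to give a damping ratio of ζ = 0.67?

c_c = 2√(k·m) = 2√(1350 × 20.5) = 332.7 N·s/m.
c = ζ·c_c = 0.67 × 332.7 = 222.9 N·s/m.

223 N·s/m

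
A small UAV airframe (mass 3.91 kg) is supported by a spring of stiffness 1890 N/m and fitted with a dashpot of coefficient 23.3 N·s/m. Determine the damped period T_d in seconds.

ω_n = √(k/m) = √(1890/3.91) = 21.99 rad/s.
Critical damping c_c = 2√(k·m) = 2√(1890 × 3.91) = 171.9 N·s/m, so ζ = c/c_c = 23.3/171.9 = 0.1355.
ω_d = ω_n√(1 − ζ²) = 21.99 × √(1 − 0.0184) = 21.78 rad/s.
T_d = 2π/ω_d = 0.2884 s.

0.288 s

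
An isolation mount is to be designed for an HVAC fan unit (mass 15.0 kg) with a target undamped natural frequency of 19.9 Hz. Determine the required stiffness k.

235000 N/m

ω_n = 2πf_n = 2π × 19.9 = 125.0 rad/s.
k = m·ω_n² = 15.0 × 125.0² = 15.0 × 15630 = 234500 N/m.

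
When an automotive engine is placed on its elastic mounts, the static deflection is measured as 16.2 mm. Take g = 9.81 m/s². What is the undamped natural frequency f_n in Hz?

ω_n = √(g/δ_st) = √(9.81/0.0162) = √605.6 = 24.61 rad/s.
f_n = ω_n/(2π) = 24.61/6.283 = 3.916 Hz.

3.92 Hz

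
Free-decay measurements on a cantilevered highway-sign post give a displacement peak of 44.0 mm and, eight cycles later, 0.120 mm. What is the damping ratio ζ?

Logarithmic decrement δ = (1/n)·ln(x₀/x_n) = (1/8)·ln(44.0/0.120) = (1/8)·ln(366.7) = 0.7381.
ζ = δ/√(4π² + δ²) = 0.7381/√(39.48 + 0.545) = 0.7381/6.326 = 0.1167.

0.117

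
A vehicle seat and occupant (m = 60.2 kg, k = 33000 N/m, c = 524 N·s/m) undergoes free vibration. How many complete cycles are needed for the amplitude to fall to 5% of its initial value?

3 cycles

ζ = c/(2√(km)) = 524/(2√(33000 × 60.2)) = 524/2819 = 0.1859.
Logarithmic decrement δ = 2πζ/√(1 − ζ²) = 2π × 0.1859/√(1 − 0.0346) = 1.189.
x_n/x₀ = e^(−nδ) ≤ 0.05; take ln: n ≥ ln(1/0.05)/δ = 2.996/1.189 = 2.520.
So 3 complete cycles are required.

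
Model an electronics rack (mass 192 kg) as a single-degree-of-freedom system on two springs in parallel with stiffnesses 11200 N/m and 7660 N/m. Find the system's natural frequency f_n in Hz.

Parallel springs add: k_eq = 11200 + 7660 = 18860 N/m.
ω_n = √(k_eq/m) = √(18860/192) = √98.23 = 9.911 rad/s.
f_n = ω_n/(2π) = 9.911/6.283 = 1.577 Hz.

1.58 Hz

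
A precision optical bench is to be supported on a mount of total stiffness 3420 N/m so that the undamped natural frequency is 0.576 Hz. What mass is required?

ω_n = 2πf_n = 2π × 0.576 = 3.619 rad/s.
m = k/ω_n² = 3420/3.619² = 3420/13.10 = 261.1 kg.

261 kg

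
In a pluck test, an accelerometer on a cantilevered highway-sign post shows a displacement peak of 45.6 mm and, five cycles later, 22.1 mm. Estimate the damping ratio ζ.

Logarithmic decrement δ = (1/n)·ln(x₀/x_n) = (1/5)·ln(45.6/22.1) = (1/5)·ln(2.063) = 0.1449.
ζ = δ/√(4π² + δ²) = 0.1449/√(39.48 + 0.0210) = 0.1449/6.285 = 0.02305.

0.0231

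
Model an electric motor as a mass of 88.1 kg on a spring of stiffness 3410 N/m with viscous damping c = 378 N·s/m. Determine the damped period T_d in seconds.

ω_n = √(k/m) = √(3410/88.1) = 6.221 rad/s.
Critical damping c_c = 2√(k·m) = 2√(3410 × 88.1) = 1096 N·s/m, so ζ = c/c_c = 378/1096 = 0.3448.
ω_d = ω_n√(1 − ζ²) = 6.221 × √(1 − 0.119) = 5.840 rad/s.
T_d = 2π/ω_d = 1.076 s.

1.08 s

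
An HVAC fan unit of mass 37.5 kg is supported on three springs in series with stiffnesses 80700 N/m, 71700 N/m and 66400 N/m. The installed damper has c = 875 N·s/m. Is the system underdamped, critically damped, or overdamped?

underdamped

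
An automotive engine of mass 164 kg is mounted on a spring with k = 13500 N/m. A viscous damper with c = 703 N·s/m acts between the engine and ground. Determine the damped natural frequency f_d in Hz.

1.40 Hz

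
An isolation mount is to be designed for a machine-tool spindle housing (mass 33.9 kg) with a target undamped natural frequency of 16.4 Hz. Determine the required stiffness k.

360000 N/m

ω_n = 2πf_n = 2π × 16.4 = 103.0 rad/s.
k = m·ω_n² = 33.9 × 103.0² = 33.9 × 10620 = 360000 N/m.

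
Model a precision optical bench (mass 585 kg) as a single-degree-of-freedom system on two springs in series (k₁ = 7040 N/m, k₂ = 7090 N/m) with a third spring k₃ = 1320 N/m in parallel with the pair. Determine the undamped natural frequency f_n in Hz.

0.458 Hz

Series pair: k_s = k₁k₂/(k₁+k₂) = (7040)(7090)/(7040 + 7090) = 3532 N/m. In parallel with k₃: k_eq = 3532 + 1320 = 4852 N/m.
ω_n = √(k_eq/m) = √(4852/585) = √8.295 = 2.880 rad/s.
f_n = ω_n/(2π) = 2.880/6.283 = 0.4584 Hz.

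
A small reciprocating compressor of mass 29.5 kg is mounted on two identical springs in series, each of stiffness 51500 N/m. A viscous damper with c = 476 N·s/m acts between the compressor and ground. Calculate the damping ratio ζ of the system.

0.273

Series springs: 1/k_eq = 2/51500, so k_eq = 51500/2 = 25750 N/m.
ω_n = √(k_eq/m) = √(25750/29.5) = 29.54 rad/s.
Critical damping c_c = 2√(k_eq·m) = 2√(25750 × 29.5) = 1743 N·s/m, so ζ = c/c_c = 476/1743 = 0.2731.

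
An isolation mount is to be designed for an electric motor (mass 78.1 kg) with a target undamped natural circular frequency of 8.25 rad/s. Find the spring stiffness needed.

5320 N/m

k = m·ω_n² = 78.1 × 8.250² = 78.1 × 68.06 = 5316 N/m.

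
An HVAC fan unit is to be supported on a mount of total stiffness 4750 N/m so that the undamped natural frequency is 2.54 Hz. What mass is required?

ω_n = 2πf_n = 2π × 2.54 = 15.96 rad/s.
m = k/ω_n² = 4750/15.96² = 4750/254.7 = 18.65 kg.

18.6 kg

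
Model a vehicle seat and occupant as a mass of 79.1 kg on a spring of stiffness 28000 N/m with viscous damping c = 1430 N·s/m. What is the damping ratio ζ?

ω_n = √(k/m) = √(28000/79.1) = 18.81 rad/s.
Critical damping c_c = 2√(k·m) = 2√(28000 × 79.1) = 2976 N·s/m, so ζ = c/c_c = 1430/2976 = 0.4804.

0.480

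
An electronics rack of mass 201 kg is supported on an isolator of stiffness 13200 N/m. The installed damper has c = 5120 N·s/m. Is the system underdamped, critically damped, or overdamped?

c_c = 2√(k·m) = 3258 N·s/m; ζ = c/c_c = 5120/3258 = 1.57.
Since ζ > 1 the system is overdamped.

overdamped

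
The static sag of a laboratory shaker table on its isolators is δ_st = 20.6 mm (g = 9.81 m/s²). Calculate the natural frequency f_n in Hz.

3.47 Hz

ω_n = √(g/δ_st) = √(9.81/0.0206) = √476.2 = 21.82 rad/s.
f_n = ω_n/(2π) = 21.82/6.283 = 3.473 Hz.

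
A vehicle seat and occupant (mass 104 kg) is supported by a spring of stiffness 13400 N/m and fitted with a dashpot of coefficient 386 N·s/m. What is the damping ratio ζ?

ω_n = √(k/m) = √(13400/104) = 11.35 rad/s.
Critical damping c_c = 2√(k·m) = 2√(13400 × 104) = 2361 N·s/m, so ζ = c/c_c = 386/2361 = 0.1635.

0.163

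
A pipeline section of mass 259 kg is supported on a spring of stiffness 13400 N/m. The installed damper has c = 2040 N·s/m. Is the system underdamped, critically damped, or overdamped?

underdamped

c_c = 2√(k·m) = 3726 N·s/m; ζ = c/c_c = 2040/3726 = 0.548.
Since ζ < 1 the system is underdamped.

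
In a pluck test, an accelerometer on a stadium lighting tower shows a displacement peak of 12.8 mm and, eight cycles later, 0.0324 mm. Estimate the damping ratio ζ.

Logarithmic decrement δ = (1/n)·ln(x₀/x_n) = (1/8)·ln(12.8/0.0324) = (1/8)·ln(395.1) = 0.7474.
ζ = δ/√(4π² + δ²) = 0.7474/√(39.48 + 0.559) = 0.7474/6.327 = 0.1181.

0.118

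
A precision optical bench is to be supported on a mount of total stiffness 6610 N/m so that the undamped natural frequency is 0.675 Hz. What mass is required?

ω_n = 2πf_n = 2π × 0.675 = 4.241 rad/s.
m = k/ω_n² = 6610/4.241² = 6610/17.99 = 367.5 kg.

367 kg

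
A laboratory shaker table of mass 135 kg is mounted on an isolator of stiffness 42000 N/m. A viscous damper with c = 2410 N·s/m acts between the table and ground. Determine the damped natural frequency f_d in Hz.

2.42 Hz

ω_n = √(k/m) = √(42000/135) = 17.64 rad/s.
Critical damping c_c = 2√(k·m) = 2√(42000 × 135) = 4762 N·s/m, so ζ = c/c_c = 2410/4762 = 0.5061.
ω_d = ω_n√(1 − ζ²) = 17.64 × √(1 − 0.256) = 15.21 rad/s.
f_d = ω_d/(2π) = 2.421 Hz.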